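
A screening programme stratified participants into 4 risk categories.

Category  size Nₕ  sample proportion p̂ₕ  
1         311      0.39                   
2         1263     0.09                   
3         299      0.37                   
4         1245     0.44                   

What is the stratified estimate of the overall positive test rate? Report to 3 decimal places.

Wₕ = Nₕ/N with N = 3118: 0.0997, 0.4051, 0.0959, 0.3993.
p̂_st = 0.0997·0.39 + 0.4051·0.09 + 0.0959·0.37 + 0.3993·0.44 ≈ 0.28653... → 0.287.

0.287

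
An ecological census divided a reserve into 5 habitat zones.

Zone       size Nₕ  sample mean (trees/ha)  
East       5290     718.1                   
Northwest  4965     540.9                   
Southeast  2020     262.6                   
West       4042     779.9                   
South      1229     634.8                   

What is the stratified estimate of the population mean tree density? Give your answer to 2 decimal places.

623.92

x̄_st = (Σ Nₕx̄ₕ) / (Σ Nₕ) = (5290·718.1 + 4965·540.9 + 2020·262.6 + 4042·779.9 + 1229·634.8) / 17546
= 10947294.5 / 17546 = 623.9197... → 623.92.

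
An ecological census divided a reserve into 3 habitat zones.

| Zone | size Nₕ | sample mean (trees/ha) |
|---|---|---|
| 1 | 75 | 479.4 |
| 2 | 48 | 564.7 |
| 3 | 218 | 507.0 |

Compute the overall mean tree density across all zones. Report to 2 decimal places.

509.05

N = 341; weights Wₕ = Nₕ/N = (0.2199, 0.1408, 0.6393).
x̄_st = Σ Wₕ·x̄ₕ = 0.2199·479.4 + 0.1408·564.7 + 0.6393·507.0 ≈ 509.0516...
→ 509.05.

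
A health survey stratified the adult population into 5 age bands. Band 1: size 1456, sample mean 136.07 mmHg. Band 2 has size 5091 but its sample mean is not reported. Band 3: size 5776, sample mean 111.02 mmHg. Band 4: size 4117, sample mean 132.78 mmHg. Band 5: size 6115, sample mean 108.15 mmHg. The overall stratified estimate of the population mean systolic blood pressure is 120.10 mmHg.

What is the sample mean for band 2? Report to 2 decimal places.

129.93

N = 1456 + 5091 + 5776 + 4117 + 6115 = 22555.
Overall total = μ·N = 120.10·22555 = 2708855.5.
Subtract the known strata: 1456·136.07 + 5776·111.02 + 4117·132.78 + 6115·108.15 = 2047361.95.
Remaining total for band 2: 2708855.5 − 2047361.95 = 661493.55.
Divide by its size: 661493.55 / 5091 = 129.9339... → 129.93.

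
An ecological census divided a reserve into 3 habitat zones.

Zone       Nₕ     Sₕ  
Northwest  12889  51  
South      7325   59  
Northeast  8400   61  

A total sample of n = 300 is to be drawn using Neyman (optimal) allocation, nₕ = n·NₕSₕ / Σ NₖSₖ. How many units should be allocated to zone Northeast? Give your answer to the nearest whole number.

Northwest: NₕSₕ = 12889·51 = 657339
South: NₕSₕ = 7325·59 = 432175
Northeast: NₕSₕ = 8400·61 = 512400
Σ NₕSₕ = 1601914.
n_Northeast = 300·512400/1601914 = 95.960... → 96.

96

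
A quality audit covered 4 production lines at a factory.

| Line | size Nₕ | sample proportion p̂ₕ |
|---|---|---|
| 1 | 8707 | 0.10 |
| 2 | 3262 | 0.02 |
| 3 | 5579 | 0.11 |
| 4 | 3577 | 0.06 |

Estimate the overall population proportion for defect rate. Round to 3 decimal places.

0.084

N = 8707 + 3262 + 5579 + 3577 = 21125.
Overall proportion = Σ (Nₕ/N)·p̂ₕ.
Σ Nₕp̂ₕ = 870.7 + 65.24 + 613.69 + 214.62 = 1764.25.
1764.25 / 21125 = 0.08351... → 0.084.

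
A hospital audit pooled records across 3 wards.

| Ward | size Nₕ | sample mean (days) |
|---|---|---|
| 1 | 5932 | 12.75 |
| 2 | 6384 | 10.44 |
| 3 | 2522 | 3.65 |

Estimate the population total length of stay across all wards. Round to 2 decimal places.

1: 5932·12.75 = 75633
2: 6384·10.44 = 66648.96
3: 2522·3.65 = 9205.3
τ̂ = Σ Nₕx̄ₕ = 151487.26.

151487.26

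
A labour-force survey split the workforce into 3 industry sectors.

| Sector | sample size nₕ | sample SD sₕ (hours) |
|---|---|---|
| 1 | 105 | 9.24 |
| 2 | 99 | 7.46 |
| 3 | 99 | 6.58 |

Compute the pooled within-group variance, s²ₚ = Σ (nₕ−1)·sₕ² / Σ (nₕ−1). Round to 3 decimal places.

1: (105−1)·9.24² = 104·85.3776 = 8879.2704
2: (99−1)·7.46² = 98·55.6516 = 5453.8568
3: (99−1)·6.58² = 98·43.2964 = 4243.0472
Numerator = 18576.1744; denominator = Σ(nₕ−1) = 300.
s²ₚ = 18576.1744/300 = 61.92058... → 61.921.

61.921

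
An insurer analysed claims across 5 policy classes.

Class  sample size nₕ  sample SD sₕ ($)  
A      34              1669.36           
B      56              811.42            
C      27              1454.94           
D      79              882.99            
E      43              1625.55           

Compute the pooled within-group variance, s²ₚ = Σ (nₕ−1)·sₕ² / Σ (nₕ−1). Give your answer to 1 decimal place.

A: (34−1)·1669.36² = 33·2786762.8096 = 91963172.7168
B: (56−1)·811.42² = 55·658402.4164 = 36212132.902
C: (27−1)·1454.94² = 26·2116850.4036 = 55038110.4936
D: (79−1)·882.99² = 78·779671.3401 = 60814364.5278
E: (43−1)·1625.55² = 42·2642412.8025 = 110981337.705
Numerator = 355009118.3452; denominator = Σ(nₕ−1) = 234.
s²ₚ = 355009118.3452/234 = 1517132.984... → 1517133.0.

1517133.0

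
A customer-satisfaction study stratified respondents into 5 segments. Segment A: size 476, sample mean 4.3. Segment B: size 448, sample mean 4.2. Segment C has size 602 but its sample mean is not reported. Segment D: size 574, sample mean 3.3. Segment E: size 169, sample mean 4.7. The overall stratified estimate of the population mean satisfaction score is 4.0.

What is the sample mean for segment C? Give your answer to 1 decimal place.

Σ Nₕx̄ₕ = N·μ, so 602·x̄_C = 2269·4.0 − (476·4.3 + 448·4.2 + 574·3.3 + 169·4.7).
= 9076 − 6616.9 = 2459.1.
x̄_C = 2459.1 / 602 = 4.085... → 4.1.

4.1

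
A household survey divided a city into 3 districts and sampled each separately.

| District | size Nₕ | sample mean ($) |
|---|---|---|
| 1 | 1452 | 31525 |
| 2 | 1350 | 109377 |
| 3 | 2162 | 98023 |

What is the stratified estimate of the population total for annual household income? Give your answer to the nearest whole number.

1: 1452·31525 = 45774300
2: 1350·109377 = 147658950
3: 2162·98023 = 211925726
τ̂ = Σ Nₕx̄ₕ = 405358976.

405358976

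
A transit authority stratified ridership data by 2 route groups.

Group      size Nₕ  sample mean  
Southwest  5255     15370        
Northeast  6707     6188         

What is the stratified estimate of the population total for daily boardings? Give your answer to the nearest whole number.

Southwest: 5255·15370 = 80769350
Northeast: 6707·6188 = 41502916
τ̂ = Σ Nₕx̄ₕ = 122272266.

122272266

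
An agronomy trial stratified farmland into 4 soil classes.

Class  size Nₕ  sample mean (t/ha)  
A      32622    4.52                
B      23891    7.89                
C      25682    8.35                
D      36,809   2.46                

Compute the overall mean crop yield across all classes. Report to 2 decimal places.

x̄_st = (Σ Nₕx̄ₕ) / (Σ Nₕ) = (32622·4.52 + 23891·7.89 + 25682·8.35 + 36809·2.46) / 119004
= 640946.27 / 119004 = 5.3859... → 5.39.

5.39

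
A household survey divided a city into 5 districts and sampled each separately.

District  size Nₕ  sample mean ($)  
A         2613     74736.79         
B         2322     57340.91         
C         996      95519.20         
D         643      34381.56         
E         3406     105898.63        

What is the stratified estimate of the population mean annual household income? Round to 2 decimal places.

80798.40

N = 9980; weights Wₕ = Nₕ/N = (0.2618, 0.2327, 0.0998, 0.0644, 0.3413).
x̄_st = Σ Wₕ·x̄ₕ = 0.2618·74736.79 + 0.2327·57340.91 + 0.0998·95519.20 + 0.0644·34381.56 + 0.3413·105898.63 ≈ 80798.3993...
→ 80798.40.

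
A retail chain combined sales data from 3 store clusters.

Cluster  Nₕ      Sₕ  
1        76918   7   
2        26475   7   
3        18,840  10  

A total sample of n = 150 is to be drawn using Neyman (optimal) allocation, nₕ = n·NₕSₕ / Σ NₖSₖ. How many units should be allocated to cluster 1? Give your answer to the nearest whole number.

Σ NₕSₕ = 76918·7 + 26475·7 + 18840·10 = 912151.
Share for 1: 538426/912151 = 0.59028.
n_1 = 150 × 0.59028 = 88.542... → 89.

89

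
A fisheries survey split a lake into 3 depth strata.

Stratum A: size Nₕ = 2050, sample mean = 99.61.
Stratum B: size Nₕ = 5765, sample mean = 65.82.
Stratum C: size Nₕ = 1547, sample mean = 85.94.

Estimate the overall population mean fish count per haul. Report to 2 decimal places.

x̄_st = (Σ Nₕx̄ₕ) / (Σ Nₕ) = (2050·99.61 + 5765·65.82 + 1547·85.94) / 9362
= 716601.98 / 9362 = 76.5437... → 76.54.

76.54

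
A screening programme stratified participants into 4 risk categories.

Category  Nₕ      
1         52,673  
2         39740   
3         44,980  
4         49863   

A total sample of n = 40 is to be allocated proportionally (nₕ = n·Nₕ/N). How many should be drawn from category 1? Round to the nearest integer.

11

N = 52673 + 39740 + 44980 + 49863 = 187256.
n_1 = 40·52673/187256 = 11.252... → 11.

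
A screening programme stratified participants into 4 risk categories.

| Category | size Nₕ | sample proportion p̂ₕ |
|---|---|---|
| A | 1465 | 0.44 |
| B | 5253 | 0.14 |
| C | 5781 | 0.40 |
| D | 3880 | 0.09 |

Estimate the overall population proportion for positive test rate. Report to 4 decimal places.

0.2468

Wₕ = Nₕ/N with N = 16379: 0.0894, 0.3207, 0.3530, 0.2369.
p̂_st = 0.0894·0.44 + 0.3207·0.14 + 0.3530·0.40 + 0.2369·0.09 ≈ 0.246756... → 0.2468.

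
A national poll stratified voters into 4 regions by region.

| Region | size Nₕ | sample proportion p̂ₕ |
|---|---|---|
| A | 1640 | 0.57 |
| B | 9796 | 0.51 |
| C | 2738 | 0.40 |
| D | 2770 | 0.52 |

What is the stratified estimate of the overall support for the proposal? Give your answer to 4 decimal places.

N = 1640 + 9796 + 2738 + 2770 = 16944.
Overall proportion = Σ (Nₕ/N)·p̂ₕ.
Σ Nₕp̂ₕ = 934.8 + 4995.96 + 1095.2 + 1440.4 = 8466.36.
8466.36 / 16944 = 0.499667... → 0.4997.

0.4997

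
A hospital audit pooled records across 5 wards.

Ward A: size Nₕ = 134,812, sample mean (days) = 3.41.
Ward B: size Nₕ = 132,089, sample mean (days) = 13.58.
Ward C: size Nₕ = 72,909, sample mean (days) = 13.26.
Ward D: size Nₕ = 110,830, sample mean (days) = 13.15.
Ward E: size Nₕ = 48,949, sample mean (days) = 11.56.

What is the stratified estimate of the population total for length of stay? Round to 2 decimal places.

Population total = Σ Nₕ·x̄ₕ (each stratum's size times its mean).
134812·3.41 + 132089·13.58 + 72909·13.26 + 110830·13.15 + 48949·11.56 = 459708.92 + 1793768.62 + 966773.34 + 1457414.5 + 565850.44 = 5243515.82.

5243515.82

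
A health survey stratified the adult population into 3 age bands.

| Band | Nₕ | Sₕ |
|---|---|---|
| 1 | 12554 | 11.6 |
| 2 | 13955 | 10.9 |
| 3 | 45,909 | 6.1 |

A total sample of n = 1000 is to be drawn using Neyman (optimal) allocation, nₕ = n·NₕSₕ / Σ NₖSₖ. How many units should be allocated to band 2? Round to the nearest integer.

263

1: NₕSₕ = 12554·11.6 = 145626.4
2: NₕSₕ = 13955·10.9 = 152109.5
3: NₕSₕ = 45909·6.1 = 280044.9
Σ NₕSₕ = 577780.8.
n_2 = 1000·152109.5/577780.8 = 263.265... → 263.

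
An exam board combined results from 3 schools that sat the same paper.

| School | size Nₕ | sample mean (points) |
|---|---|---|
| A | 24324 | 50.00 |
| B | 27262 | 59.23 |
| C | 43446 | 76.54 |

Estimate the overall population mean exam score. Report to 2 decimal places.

64.78

N = 95032; weights Wₕ = Nₕ/N = (0.2560, 0.2869, 0.4572).
x̄_st = Σ Wₕ·x̄ₕ = 0.2560·50.00 + 0.2869·59.23 + 0.4572·76.54 ≈ 64.7812...
→ 64.78.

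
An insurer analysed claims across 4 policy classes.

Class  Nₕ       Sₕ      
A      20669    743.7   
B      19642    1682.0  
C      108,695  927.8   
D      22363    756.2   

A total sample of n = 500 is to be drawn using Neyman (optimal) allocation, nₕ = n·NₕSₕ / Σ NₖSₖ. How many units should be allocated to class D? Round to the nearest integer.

51

A: NₕSₕ = 20669·743.7 = 15371535.3
B: NₕSₕ = 19642·1682.0 = 33037844
C: NₕSₕ = 108695·927.8 = 100847221
D: NₕSₕ = 22363·756.2 = 16910900.6
Σ NₕSₕ = 166167500.9.
n_D = 500·16910900.6/166167500.9 = 50.885... → 51.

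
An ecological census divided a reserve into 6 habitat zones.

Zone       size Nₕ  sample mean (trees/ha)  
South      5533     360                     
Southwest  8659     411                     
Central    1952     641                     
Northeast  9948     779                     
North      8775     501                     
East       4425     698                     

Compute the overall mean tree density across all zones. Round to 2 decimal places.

x̄_st = (Σ Nₕx̄ₕ) / (Σ Nₕ) = (5533·360 + 8659·411 + 1952·641 + 9948·779 + 8775·501 + 4425·698) / 39292
= 22036378 / 39292 = 560.8363... → 560.84.

560.84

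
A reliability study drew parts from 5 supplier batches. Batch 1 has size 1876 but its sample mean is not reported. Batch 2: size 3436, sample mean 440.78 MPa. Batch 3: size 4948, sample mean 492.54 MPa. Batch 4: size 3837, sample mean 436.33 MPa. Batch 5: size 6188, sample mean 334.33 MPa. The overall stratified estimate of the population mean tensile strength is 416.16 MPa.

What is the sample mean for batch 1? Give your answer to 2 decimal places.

N = 1876 + 3436 + 4948 + 3837 + 6188 = 20285.
Overall total = μ·N = 416.16·20285 = 8441805.6.
Subtract the known strata: 3436·440.78 + 4948·492.54 + 3837·436.33 + 6188·334.33 = 7694640.25.
Remaining total for batch 1: 8441805.6 − 7694640.25 = 747165.35.
Divide by its size: 747165.35 / 1876 = 398.2758... → 398.28.

398.28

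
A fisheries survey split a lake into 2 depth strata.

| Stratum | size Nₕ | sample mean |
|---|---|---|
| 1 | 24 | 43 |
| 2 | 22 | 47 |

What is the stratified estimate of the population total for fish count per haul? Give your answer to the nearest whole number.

Population total = Σ Nₕ·x̄ₕ (each stratum's size times its mean).
24·43 + 22·47 = 1032 + 1034 = 2066.

2066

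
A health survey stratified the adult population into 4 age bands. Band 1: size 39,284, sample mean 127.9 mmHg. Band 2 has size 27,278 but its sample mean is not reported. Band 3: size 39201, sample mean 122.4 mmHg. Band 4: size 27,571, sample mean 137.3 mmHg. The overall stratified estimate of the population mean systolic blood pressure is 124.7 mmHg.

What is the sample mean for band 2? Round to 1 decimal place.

110.7

Σ Nₕx̄ₕ = N·μ, so 27278·x̄_2 = 133334·124.7 − (39284·127.9 + 39201·122.4 + 27571·137.3).
= 16626749.8 − 13608124.3 = 3018625.5.
x̄_2 = 3018625.5 / 27278 = 110.662... → 110.7.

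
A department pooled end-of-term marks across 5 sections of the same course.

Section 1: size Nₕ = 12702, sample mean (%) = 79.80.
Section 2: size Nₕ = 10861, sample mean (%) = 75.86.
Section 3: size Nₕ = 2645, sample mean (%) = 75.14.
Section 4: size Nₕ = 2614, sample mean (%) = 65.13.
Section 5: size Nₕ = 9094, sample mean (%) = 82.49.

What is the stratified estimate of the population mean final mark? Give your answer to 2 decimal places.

x̄_st = (Σ Nₕx̄ₕ) / (Σ Nₕ) = (12702·79.80 + 10861·75.86 + 2645·75.14 + 2614·65.13 + 9094·82.49) / 37916
= 2956694.24 / 37916 = 77.9801... → 77.98.

77.98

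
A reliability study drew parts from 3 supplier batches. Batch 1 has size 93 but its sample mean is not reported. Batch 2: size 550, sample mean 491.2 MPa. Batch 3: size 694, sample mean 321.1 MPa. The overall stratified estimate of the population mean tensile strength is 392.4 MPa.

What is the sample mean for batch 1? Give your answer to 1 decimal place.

340.2

N = 93 + 550 + 694 = 1337.
Overall total = μ·N = 392.4·1337 = 524638.8.
Subtract the known strata: 550·491.2 + 694·321.1 = 493003.4.
Remaining total for batch 1: 524638.8 − 493003.4 = 31635.4.
Divide by its size: 31635.4 / 93 = 340.166... → 340.2.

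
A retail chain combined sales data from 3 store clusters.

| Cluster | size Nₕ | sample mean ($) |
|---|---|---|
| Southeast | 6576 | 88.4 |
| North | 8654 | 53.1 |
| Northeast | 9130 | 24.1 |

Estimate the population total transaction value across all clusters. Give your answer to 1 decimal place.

1260878.8

Population total = Σ Nₕ·x̄ₕ (each stratum's size times its mean).
6576·88.4 + 8654·53.1 + 9130·24.1 = 581318.4 + 459527.4 + 220033 = 1260878.8.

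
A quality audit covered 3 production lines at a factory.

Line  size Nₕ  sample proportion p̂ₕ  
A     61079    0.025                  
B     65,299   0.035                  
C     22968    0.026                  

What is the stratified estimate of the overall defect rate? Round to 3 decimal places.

0.030

Wₕ = Nₕ/N with N = 149346: 0.4090, 0.4372, 0.1538.
p̂_st = 0.4090·0.025 + 0.4372·0.035 + 0.1538·0.026 ≈ 0.02953... → 0.030.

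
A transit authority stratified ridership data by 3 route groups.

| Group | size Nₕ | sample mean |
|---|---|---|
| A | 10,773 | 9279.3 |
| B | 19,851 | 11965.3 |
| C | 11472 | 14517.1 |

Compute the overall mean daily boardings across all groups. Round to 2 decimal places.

11973.33

x̄_st = (Σ Nₕx̄ₕ) / (Σ Nₕ) = (10773·9279.3 + 19851·11965.3 + 11472·14517.1) / 42096
= 504029240.4 / 42096 = 11973.3286... → 11973.33.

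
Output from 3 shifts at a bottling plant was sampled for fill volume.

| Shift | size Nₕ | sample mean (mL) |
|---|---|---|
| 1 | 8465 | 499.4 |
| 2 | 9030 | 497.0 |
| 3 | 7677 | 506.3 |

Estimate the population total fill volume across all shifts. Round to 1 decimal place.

12602196.1

1: 8465·499.4 = 4227421
2: 9030·497.0 = 4487910
3: 7677·506.3 = 3886865.1
τ̂ = Σ Nₕx̄ₕ = 12602196.1.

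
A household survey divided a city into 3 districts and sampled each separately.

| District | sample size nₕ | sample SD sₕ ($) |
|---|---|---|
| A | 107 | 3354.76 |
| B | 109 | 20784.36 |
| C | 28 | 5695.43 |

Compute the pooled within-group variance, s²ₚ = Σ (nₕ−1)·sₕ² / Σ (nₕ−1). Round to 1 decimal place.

202172908.3

Degrees of freedom: 106 + 108 + 27 = 241.
Σ(nₕ−1)sₕ² = 106·11254414.6576 + 108·431989620.6096 + 27·32437922.8849 = 48723670897.4347.
s²ₚ = 48723670897.4347 / 241 = 202172908.288... → 202172908.3.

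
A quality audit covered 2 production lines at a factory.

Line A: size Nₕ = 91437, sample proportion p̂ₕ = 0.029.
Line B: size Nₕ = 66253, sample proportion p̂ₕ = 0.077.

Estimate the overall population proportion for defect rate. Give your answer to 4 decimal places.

0.0492

Wₕ = Nₕ/N with N = 157690: 0.5799, 0.4201.
p̂_st = 0.5799·0.029 + 0.4201·0.077 ≈ 0.049167... → 0.0492.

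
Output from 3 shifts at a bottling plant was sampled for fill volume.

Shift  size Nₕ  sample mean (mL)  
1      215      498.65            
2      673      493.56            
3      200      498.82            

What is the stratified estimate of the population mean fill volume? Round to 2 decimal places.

N = 215 + 673 + 200 = 1088.
The stratified mean weights each stratum mean by its population share Nₕ/N.
Σ Nₕx̄ₕ = 215·498.65 + 673·493.56 + 200·498.82 = 107209.75 + 332165.88 + 99764 = 539139.63.
Divide by N: 539139.63 / 1088 = 495.5327... → 495.53.

495.53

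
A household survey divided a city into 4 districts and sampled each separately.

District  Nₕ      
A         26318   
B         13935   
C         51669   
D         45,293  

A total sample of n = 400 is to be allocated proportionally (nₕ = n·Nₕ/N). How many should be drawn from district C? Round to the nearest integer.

151

N = 26318 + 13935 + 51669 + 45293 = 137215.
n_C = 400·51669/137215 = 150.622... → 151.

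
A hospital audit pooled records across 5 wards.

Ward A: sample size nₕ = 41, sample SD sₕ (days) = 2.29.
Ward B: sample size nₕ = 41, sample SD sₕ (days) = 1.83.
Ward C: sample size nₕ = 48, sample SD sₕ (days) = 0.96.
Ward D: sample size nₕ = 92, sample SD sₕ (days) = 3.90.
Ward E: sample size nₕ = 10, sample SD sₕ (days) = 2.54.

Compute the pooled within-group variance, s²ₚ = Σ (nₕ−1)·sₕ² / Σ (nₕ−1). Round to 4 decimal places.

A: (41−1)·2.29² = 40·5.2441 = 209.764
B: (41−1)·1.83² = 40·3.3489 = 133.956
C: (48−1)·0.96² = 47·0.9216 = 43.3152
D: (92−1)·3.90² = 91·15.21 = 1384.11
E: (10−1)·2.54² = 9·6.4516 = 58.0644
Numerator = 1829.2096; denominator = Σ(nₕ−1) = 227.
s²ₚ = 1829.2096/227 = 8.058192... → 8.0582.

8.0582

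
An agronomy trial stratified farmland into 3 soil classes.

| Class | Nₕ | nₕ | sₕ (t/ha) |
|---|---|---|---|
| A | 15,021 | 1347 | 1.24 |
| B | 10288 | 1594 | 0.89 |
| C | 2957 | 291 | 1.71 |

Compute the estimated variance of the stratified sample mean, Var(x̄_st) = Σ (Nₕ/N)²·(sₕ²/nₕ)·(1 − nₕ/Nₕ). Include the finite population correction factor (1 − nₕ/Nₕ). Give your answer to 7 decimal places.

N = 28266; Wₕ = Nₕ/N.
class A: (15021/28266)²·1.24²/1347·(1 − 1347/15021) = 0.0002934550
class B: (10288/28266)²·0.89²/1594·(1 − 1594/10288) = 0.0000556306
class C: (2957/28266)²·1.71²/291·(1 − 291/2957) = 0.0000991476
Sum = 0.0004482331 → 0.0004482.

0.0004482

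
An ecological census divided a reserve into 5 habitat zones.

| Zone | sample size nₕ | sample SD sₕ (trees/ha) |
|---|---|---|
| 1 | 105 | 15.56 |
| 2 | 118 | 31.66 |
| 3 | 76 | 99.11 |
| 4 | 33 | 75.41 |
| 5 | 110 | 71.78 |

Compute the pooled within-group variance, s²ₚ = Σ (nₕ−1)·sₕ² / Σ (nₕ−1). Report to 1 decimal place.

Degrees of freedom: 104 + 117 + 75 + 32 + 109 = 437.
Σ(nₕ−1)sₕ² = 104·242.1136 + 117·1002.3556 + 75·9822.7921 + 32·5686.6681 + 109·5152.3684 = 1622746.3619.
s²ₚ = 1622746.3619 / 437 = 3713.378... → 3713.4.

3713.4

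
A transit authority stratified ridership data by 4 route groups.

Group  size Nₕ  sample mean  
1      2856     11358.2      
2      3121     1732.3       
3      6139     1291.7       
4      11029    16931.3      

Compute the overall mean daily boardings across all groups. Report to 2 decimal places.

x̄_st = (Σ Nₕx̄ₕ) / (Σ Nₕ) = (2856·11358.2 + 3121·1732.3 + 6139·1291.7 + 11029·16931.3) / 23145
= 232510581.5 / 23145 = 10045.8234... → 10045.82.

10045.82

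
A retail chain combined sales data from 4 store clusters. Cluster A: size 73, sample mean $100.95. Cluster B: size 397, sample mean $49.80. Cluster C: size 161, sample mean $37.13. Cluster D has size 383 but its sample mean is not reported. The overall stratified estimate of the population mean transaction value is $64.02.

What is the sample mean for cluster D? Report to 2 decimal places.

Σ Nₕx̄ₕ = N·μ, so 383·x̄_D = 1014·64.02 − (73·100.95 + 397·49.80 + 161·37.13).
= 64916.28 − 33117.88 = 31798.4.
x̄_D = 31798.4 / 383 = 83.0245... → 83.02.

83.02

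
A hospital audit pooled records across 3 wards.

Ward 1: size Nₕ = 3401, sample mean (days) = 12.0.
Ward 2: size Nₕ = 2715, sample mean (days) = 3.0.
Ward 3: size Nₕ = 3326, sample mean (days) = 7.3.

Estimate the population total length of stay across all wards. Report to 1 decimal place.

73236.8

1: 3401·12.0 = 40812
2: 2715·3.0 = 8145
3: 3326·7.3 = 24279.8
τ̂ = Σ Nₕx̄ₕ = 73236.8.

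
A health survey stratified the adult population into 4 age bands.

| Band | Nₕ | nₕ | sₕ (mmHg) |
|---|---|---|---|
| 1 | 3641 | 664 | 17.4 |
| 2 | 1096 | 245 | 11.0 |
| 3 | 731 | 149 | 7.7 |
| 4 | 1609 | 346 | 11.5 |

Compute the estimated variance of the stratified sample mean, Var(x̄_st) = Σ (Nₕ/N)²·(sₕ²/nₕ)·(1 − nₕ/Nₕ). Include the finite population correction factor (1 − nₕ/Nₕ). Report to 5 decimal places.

0.12677

N = 7077; Wₕ = Nₕ/N.
band 1: (3641/7077)²·17.4²/664·(1 − 664/3641) = 0.09868055
band 2: (1096/7077)²·11.0²/245·(1 − 245/1096) = 0.00919731
band 3: (731/7077)²·7.7²/149·(1 − 149/731) = 0.00338016
band 4: (1609/7077)²·11.5²/346·(1 − 346/1609) = 0.01550889
Sum = 0.12676690 → 0.12677.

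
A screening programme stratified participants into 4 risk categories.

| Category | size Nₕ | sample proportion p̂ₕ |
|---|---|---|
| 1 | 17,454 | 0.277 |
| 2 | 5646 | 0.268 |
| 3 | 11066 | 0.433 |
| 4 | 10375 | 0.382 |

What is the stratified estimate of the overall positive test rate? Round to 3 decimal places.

0.339

Wₕ = Nₕ/N with N = 44541: 0.3919, 0.1268, 0.2484, 0.2329.
p̂_st = 0.3919·0.277 + 0.1268·0.268 + 0.2484·0.433 + 0.2329·0.382 ≈ 0.33907... → 0.339.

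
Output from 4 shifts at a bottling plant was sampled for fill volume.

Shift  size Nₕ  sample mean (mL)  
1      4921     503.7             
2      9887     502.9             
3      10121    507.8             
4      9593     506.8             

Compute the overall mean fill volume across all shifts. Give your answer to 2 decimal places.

N = 4921 + 9887 + 10121 + 9593 = 34522.
Weight each subgroup mean by Nₕ/N and sum.
Σ Nₕx̄ₕ = 4921·503.7 + 9887·502.9 + 10121·507.8 + 9593·506.8 = 2478707.7 + 4972172.3 + 5139443.8 + 4861732.4 = 17452056.2.
Divide by N: 17452056.2 / 34522 = 505.5343... → 505.53.

505.53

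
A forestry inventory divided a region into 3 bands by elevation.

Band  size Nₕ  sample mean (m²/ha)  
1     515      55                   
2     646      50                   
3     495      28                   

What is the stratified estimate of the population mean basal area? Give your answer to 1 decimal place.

45.0

x̄_st = (Σ Nₕx̄ₕ) / (Σ Nₕ) = (515·55 + 646·50 + 495·28) / 1656
= 74485 / 1656 = 44.979... → 45.0.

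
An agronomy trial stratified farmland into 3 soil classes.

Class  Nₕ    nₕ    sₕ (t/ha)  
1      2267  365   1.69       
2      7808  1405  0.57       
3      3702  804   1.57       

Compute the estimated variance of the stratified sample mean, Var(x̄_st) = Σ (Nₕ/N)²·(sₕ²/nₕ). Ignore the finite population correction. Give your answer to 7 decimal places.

0.0005075

N = 13777; Wₕ = Nₕ/N.
class 1: (2267/13777)²·1.69²/365 = 0.0002118723
class 2: (7808/13777)²·0.57²/1405 = 0.0000742752
class 3: (3702/13777)²·1.57²/804 = 0.0002213639
Sum = 0.0005075114 → 0.0005075.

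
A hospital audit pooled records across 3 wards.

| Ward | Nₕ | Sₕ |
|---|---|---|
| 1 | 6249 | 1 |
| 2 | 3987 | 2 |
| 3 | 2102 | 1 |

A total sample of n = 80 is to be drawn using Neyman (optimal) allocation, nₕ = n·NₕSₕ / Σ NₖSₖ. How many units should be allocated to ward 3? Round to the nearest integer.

10

Σ NₕSₕ = 6249·1 + 3987·2 + 2102·1 = 16325.
Share for 3: 2102/16325 = 0.12876.
n_3 = 80 × 0.12876 = 10.301... → 10.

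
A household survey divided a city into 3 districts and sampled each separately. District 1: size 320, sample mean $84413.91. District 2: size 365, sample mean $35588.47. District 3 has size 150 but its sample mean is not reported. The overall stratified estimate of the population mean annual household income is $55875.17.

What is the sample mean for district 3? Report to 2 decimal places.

44356.83

Σ Nₕx̄ₕ = N·μ, so 150·x̄_3 = 835·55875.17 − (320·84413.91 + 365·35588.47).
= 46655766.95 − 40002242.75 = 6653524.2.
x̄_3 = 6653524.2 / 150 = 44356.828 → 44356.83.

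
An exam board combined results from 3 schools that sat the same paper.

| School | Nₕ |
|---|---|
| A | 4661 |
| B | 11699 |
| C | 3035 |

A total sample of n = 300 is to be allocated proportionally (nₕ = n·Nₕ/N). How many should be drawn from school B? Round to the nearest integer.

181

N = 4661 + 11699 + 3035 = 19395.
n_B = 300·11699/19395 = 180.959... → 181.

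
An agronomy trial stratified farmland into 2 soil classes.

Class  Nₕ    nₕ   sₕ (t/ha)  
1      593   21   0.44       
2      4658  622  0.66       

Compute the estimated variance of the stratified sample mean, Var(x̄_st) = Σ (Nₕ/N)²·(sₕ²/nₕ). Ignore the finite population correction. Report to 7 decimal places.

0.0006687

N = 5251. Term for each stratum: Wₕ²sₕ²/nₕ.
Var(x̄_st) = 0.0001175740 + 0.0005510772 = 0.0006686512 → 0.0006687.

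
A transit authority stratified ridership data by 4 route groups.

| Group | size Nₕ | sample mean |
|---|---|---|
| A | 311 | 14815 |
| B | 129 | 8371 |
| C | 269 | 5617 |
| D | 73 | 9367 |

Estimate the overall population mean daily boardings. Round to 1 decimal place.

10079.4

N = 311 + 129 + 269 + 73 = 782.
Weight each subgroup mean by Nₕ/N and sum.
Σ Nₕx̄ₕ = 311·14815 + 129·8371 + 269·5617 + 73·9367 = 4607465 + 1079859 + 1510973 + 683791 = 7882088.
Divide by N: 7882088 / 782 = 10079.396... → 10079.4.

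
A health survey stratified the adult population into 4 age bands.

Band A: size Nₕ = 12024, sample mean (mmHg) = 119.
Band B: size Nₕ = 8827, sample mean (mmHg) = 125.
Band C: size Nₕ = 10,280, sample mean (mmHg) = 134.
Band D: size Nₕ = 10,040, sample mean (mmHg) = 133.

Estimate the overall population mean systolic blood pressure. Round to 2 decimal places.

127.45

N = 41171; weights Wₕ = Nₕ/N = (0.2921, 0.2144, 0.2497, 0.2439).
x̄_st = Σ Wₕ·x̄ₕ = 0.2921·119 + 0.2144·125 + 0.2497·134 + 0.2439·133 ≈ 127.4458...
→ 127.45.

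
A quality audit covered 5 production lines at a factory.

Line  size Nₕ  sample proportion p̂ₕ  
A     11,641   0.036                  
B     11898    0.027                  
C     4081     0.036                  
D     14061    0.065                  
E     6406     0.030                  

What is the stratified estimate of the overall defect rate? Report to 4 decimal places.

0.0415

N = 11641 + 11898 + 4081 + 14061 + 6406 = 48087.
Overall proportion = Σ (Nₕ/N)·p̂ₕ.
Σ Nₕp̂ₕ = 419.076 + 321.246 + 146.916 + 913.965 + 192.18 = 1993.383.
1993.383 / 48087 = 0.041454... → 0.0415.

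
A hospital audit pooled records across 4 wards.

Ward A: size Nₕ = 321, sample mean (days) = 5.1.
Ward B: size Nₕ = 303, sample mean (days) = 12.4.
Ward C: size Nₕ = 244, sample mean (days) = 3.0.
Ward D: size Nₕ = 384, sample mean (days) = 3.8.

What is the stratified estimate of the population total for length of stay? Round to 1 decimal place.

Population total = Σ Nₕ·x̄ₕ (each stratum's size times its mean).
321·5.1 + 303·12.4 + 244·3.0 + 384·3.8 = 1637.1 + 3757.2 + 732 + 1459.2 = 7585.5.

7585.5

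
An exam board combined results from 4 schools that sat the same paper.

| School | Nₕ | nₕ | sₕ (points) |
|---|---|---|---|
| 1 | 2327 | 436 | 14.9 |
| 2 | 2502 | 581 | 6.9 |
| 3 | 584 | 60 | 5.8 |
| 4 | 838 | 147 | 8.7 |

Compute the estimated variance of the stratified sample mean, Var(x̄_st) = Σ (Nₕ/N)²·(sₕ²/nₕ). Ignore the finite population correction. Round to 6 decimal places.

N = 6251. Term for each stratum: Wₕ²sₕ²/nₕ.
Var(x̄_st) = 0.070563452 + 0.013127973 + 0.004893633 + 0.009253589 = 0.097838647 → 0.097839.

0.097839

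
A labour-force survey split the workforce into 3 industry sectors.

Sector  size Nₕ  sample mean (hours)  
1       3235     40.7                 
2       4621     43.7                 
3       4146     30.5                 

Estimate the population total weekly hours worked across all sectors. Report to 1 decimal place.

Population total = Σ Nₕ·x̄ₕ (each stratum's size times its mean).
3235·40.7 + 4621·43.7 + 4146·30.5 = 131664.5 + 201937.7 + 126453 = 460055.2.

460055.2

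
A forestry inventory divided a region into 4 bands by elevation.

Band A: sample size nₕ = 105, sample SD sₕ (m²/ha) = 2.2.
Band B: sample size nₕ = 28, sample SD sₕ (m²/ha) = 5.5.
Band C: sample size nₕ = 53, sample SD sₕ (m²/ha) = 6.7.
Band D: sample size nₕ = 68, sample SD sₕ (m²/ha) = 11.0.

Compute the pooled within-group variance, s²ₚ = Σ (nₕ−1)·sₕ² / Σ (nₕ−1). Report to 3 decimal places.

47.046

Degrees of freedom: 104 + 27 + 52 + 67 = 250.
Σ(nₕ−1)sₕ² = 104·4.84 + 27·30.25 + 52·44.89 + 67·121 = 11761.39.
s²ₚ = 11761.39 / 250 = 47.04556 → 47.046.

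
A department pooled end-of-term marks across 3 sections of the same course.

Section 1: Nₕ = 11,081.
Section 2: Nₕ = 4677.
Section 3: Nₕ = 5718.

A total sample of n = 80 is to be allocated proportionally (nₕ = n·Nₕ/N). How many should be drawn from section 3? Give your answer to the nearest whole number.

N = 11081 + 4677 + 5718 = 21476.
n_3 = 80·5718/21476 = 21.300... → 21.

21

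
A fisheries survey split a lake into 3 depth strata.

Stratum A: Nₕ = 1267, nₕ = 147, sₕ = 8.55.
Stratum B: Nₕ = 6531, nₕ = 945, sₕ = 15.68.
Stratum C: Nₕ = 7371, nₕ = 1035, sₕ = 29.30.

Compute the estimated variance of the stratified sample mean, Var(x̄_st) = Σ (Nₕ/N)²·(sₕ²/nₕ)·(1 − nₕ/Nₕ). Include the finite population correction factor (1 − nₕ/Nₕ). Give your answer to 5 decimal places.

N = 15169. Term for each stratum: Wₕ²sₕ²/nₕ·(1−nₕ/Nₕ).
Var(x̄_st) = 0.00306687 + 0.04125029 + 0.16835366 = 0.21267083 → 0.21267.

0.21267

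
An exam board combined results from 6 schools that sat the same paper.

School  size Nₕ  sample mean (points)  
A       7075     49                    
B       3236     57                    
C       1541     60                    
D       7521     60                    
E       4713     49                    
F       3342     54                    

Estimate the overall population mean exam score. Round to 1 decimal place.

x̄_st = (Σ Nₕx̄ₕ) / (Σ Nₕ) = (7075·49 + 3236·57 + 1541·60 + 7521·60 + 4713·49 + 3342·54) / 27428
= 1486252 / 27428 = 54.187... → 54.2.

54.2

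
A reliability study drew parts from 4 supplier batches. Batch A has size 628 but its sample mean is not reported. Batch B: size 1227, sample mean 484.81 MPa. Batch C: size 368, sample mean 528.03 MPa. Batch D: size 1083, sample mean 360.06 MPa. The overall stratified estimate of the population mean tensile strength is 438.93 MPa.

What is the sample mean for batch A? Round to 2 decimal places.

433.09

Σ Nₕx̄ₕ = N·μ, so 628·x̄_A = 3306·438.93 − (1227·484.81 + 368·528.03 + 1083·360.06).
= 1451102.58 − 1179121.89 = 271980.69.
x̄_A = 271980.69 / 628 = 433.0903... → 433.09.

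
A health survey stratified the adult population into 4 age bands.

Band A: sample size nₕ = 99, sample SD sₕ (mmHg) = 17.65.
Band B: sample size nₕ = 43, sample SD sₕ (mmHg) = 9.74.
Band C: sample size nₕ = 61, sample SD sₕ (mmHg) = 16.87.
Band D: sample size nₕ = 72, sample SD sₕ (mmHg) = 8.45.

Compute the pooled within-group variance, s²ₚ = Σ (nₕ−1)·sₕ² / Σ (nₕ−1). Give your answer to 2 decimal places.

Degrees of freedom: 98 + 42 + 60 + 71 = 271.
Σ(nₕ−1)sₕ² = 98·311.5225 + 42·94.8676 + 60·284.5969 + 71·71.4025 = 56659.0357.
s²ₚ = 56659.0357 / 271 = 209.0739... → 209.07.

209.07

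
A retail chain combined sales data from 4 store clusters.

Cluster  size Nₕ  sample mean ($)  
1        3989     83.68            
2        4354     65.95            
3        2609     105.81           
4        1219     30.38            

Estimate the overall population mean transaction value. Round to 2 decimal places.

x̄_st = (Σ Nₕx̄ₕ) / (Σ Nₕ) = (3989·83.68 + 4354·65.95 + 2609·105.81 + 1219·30.38) / 12171
= 934037.33 / 12171 = 76.7429... → 76.74.

76.74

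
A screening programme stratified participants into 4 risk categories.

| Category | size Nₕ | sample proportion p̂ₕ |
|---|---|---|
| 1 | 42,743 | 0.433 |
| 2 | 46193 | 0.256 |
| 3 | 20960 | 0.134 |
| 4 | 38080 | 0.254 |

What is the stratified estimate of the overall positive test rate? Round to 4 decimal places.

Wₕ = Nₕ/N with N = 147976: 0.2889, 0.3122, 0.1416, 0.2573.
p̂_st = 0.2889·0.433 + 0.3122·0.256 + 0.1416·0.134 + 0.2573·0.254 ≈ 0.289331... → 0.2893.

0.2893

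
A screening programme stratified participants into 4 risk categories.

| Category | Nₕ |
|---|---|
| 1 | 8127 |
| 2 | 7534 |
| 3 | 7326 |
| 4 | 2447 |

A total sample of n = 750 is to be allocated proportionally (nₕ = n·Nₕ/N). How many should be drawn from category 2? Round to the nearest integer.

N = 8127 + 7534 + 7326 + 2447 = 25434.
n_2 = 750·7534/25434 = 222.163... → 222.

222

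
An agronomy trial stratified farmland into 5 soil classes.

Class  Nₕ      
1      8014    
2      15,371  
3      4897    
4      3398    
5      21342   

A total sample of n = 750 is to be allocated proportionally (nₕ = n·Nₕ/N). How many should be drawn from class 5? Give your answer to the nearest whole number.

Share of class 5 = 21342/53022 = 0.40251.
Allocate 750 × 0.40251 = 301.884... → 302.

302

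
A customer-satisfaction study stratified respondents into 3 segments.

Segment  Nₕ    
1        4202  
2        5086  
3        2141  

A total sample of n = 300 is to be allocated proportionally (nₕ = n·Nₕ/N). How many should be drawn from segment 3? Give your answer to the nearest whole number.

N = 4202 + 5086 + 2141 = 11429.
n_3 = 300·2141/11429 = 56.199... → 56.

56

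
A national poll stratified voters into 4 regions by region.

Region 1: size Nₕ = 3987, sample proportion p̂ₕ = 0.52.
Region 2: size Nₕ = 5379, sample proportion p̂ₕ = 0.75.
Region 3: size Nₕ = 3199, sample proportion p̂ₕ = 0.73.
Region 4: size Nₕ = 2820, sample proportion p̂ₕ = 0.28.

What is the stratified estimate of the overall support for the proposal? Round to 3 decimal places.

0.600

Wₕ = Nₕ/N with N = 15385: 0.2591, 0.3496, 0.2079, 0.1833.
p̂_st = 0.2591·0.52 + 0.3496·0.75 + 0.2079·0.73 + 0.1833·0.28 ≈ 0.60009... → 0.600.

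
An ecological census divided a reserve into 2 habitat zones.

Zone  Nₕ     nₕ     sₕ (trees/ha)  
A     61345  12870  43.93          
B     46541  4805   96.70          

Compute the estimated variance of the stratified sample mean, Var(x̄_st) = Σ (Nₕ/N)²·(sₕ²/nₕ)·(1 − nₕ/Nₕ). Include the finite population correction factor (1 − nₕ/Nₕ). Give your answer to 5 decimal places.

N = 107886; Wₕ = Nₕ/N.
zone A: (61345/107886)²·43.93²/12870·(1 − 12870/61345) = 0.03830987
zone B: (46541/107886)²·96.70²/4805·(1 − 4805/46541) = 0.32477000
Sum = 0.36307987 → 0.36308.

0.36308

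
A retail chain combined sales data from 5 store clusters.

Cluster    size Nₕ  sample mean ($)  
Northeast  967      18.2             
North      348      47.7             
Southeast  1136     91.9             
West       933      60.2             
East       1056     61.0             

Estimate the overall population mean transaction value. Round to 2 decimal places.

58.37

x̄_st = (Σ Nₕx̄ₕ) / (Σ Nₕ) = (967·18.2 + 348·47.7 + 1136·91.9 + 933·60.2 + 1056·61.0) / 4440
= 259180 / 4440 = 58.3739... → 58.37.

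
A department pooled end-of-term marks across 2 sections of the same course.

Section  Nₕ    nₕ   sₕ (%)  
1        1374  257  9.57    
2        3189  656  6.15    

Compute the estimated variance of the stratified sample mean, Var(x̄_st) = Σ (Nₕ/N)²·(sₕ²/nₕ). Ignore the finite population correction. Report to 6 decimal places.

0.060473

N = 4563; Wₕ = Nₕ/N.
section 1: (1374/4563)²·9.57²/257 = 0.032311958
section 2: (3189/4563)²·6.15²/656 = 0.028161416
Sum = 0.060473375 → 0.060473.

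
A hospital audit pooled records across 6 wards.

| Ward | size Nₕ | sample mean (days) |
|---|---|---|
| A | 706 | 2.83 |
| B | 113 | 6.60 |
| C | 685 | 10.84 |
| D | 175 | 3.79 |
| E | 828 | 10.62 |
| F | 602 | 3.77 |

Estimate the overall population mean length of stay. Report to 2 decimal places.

7.04

N = 3109; weights Wₕ = Nₕ/N = (0.2271, 0.0363, 0.2203, 0.0563, 0.2663, 0.1936).
x̄_st = Σ Wₕ·x̄ₕ = 0.2271·2.83 + 0.0363·6.60 + 0.2203·10.84 + 0.0563·3.79 + 0.2663·10.62 + 0.1936·3.77 ≈ 7.0426...
→ 7.04.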